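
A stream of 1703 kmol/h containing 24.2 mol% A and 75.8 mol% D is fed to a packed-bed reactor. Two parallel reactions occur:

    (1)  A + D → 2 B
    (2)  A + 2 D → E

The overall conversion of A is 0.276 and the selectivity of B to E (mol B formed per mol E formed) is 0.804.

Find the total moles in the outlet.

Conversion of A: A consumed = 0.276 × 412.1 = 113.7 kmol/h = 1ξ₁ + 1ξ₂.
Selectivity: 2ξ₁ / (1ξ₂) = 0.804 → ξ₁ = 0.402 ξ₂.
Substitute: (1·0.402 + 1) ξ₂ = 113.7 → ξ₂ = 81.13 kmol/h, ξ₁ = 32.61 kmol/h.
Outlet amounts (n = n₀ + Σ ν·ξ):
  A: 412.1 − 1(32.61) − 1(81.13) = 298.4
  D: 1291 − 1(32.61) − 2(81.13) = 1096
  B: 0 + 2(32.61) = 65.23
  E: 0 + 1(81.13) = 81.13
Total out = 298.4 + 1096 + 65.23 + 81.13 = 1541 kmol/h.

1540 kmol/h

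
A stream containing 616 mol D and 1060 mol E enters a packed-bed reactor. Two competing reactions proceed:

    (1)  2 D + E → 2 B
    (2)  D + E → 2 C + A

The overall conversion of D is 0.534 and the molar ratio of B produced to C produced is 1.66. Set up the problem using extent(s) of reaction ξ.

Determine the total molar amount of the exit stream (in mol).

Conversion of D: D consumed = 0.534 × 616 = 328.9 mol = 2ξ₁ + 1ξ₂.
Selectivity: 2ξ₁ / (2ξ₂) = 1.66 → ξ₁ = 1.66 ξ₂.
Substitute: (2·1.66 + 1) ξ₂ = 328.9 → ξ₂ = 76.14 mol, ξ₁ = 126.4 mol.
Outlet amounts (n = n₀ + Σ ν·ξ):
  D: 616 − 2(126.4) − 1(76.14) = 287.1
  E: 1060 − 1(126.4) − 1(76.14) = 857.5
  B: 0 + 2(126.4) = 252.8
  C: 0 + 2(76.14) = 152.3
  A: 0 + 1(76.14) = 76.14
Total out = 287.1 + 857.5 + 252.8 + 152.3 + 76.14 = 1626 mol.

1630 mol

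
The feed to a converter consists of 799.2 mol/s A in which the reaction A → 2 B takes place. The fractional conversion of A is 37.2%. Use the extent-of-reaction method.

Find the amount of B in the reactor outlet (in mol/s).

595 mol/s

A reacted = 0.372 × 799.2 = 297.3 mol/s; ν_A = −1, so ξ = 297.3/1 = 297.3 mol/s.
Outlet amounts (n = n₀ + ν ξ):
  A: 799.2 − 1(297.3) = 501.9
  B: 0 + 2(297.3) = 594.6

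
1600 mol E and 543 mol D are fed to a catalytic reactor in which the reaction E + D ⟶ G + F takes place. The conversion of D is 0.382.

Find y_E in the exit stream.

0.65

D reacted = 0.382 × 543 = 207.4 mol; ν_D = −1, so ξ = 207.4/1 = 207.4 mol.
Outlet amounts (n = n₀ + ν ξ):
  E: 1600 − 1(207.4) = 1393
  D: 543 − 1(207.4) = 335.6
  G: 0 + 1(207.4) = 207.4
  F: 0 + 1(207.4) = 207.4
Total out = 2143 mol; y_E = 1393 / 2143 = 0.6498.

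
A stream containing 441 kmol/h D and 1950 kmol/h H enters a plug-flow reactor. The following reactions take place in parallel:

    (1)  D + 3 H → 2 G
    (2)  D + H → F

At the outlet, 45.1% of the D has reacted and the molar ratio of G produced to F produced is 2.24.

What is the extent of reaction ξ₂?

ξ₂ = 93.8 kmol/h

Conversion of D: D consumed = 0.451 × 441 = 198.9 kmol/h = 1ξ₁ + 1ξ₂.
Selectivity: 2ξ₁ / (1ξ₂) = 2.24 → ξ₁ = 1.12 ξ₂.
Substitute: (1·1.12 + 1) ξ₂ = 198.9 → ξ₂ = 93.82 kmol/h, ξ₁ = 105.1 kmol/h.
Outlet amounts (n = n₀ + Σ ν·ξ):
  D: 441 − 1(105.1) − 1(93.82) = 242.1
  H: 1950 − 3(105.1) − 1(93.82) = 1541
  G: 0 + 2(105.1) = 210.1
  F: 0 + 1(93.82) = 93.82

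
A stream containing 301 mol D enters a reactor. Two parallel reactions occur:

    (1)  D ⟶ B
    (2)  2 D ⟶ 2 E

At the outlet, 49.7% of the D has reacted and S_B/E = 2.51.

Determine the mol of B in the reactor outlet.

Conversion of D: D consumed = 0.497 × 301 = 149.6 mol = 1ξ₁ + 2ξ₂.
Selectivity: 1ξ₁ / (2ξ₂) = 2.51 → ξ₁ = 5.02 ξ₂.
Substitute: (1·5.02 + 2) ξ₂ = 149.6 → ξ₂ = 21.31 mol, ξ₁ = 107 mol.
Outlet amounts (n = n₀ + Σ ν·ξ):
  D: 301 − 1(107) − 2(21.31) = 151.4
  B: 0 + 1(107) = 107
  E: 0 + 2(21.31) = 42.62

107 mol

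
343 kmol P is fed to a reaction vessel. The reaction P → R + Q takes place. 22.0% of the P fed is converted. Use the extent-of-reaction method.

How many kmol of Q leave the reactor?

75.5 kmol

P reacted = 0.22 × 343 = 75.46 kmol; ν_P = −1, so ξ = 75.46/1 = 75.46 kmol.
Outlet amounts (n = n₀ + ν ξ):
  P: 343 − 1(75.46) = 267.5
  R: 0 + 1(75.46) = 75.46
  Q: 0 + 1(75.46) = 75.46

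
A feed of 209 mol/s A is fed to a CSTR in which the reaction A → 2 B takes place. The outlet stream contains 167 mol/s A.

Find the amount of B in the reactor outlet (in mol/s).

84 mol/s

For A: n = n₀ − 1ξ → 167 = 209 − 1ξ, giving ξ = 42 mol/s.
Outlet amounts (n = n₀ + ν ξ):
  A: 209 − 1(42) = 167
  B: 0 + 2(42) = 84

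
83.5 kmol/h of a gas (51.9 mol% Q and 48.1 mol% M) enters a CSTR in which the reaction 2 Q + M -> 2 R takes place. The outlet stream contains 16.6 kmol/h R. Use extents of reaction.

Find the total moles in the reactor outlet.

For R: n = n₀ + 2ξ → 16.6 = 0 + 2ξ, giving ξ = 8.3 kmol/h.
Outlet amounts (n = n₀ + ν ξ):
  Q: 43.34 − 2(8.3) = 26.74
  M: 40.16 − 1(8.3) = 31.86
  R: 0 + 2(8.3) = 16.6
Total out = 26.74 + 31.86 + 16.6 = 75.2 kmol/h.

75.2 kmol/h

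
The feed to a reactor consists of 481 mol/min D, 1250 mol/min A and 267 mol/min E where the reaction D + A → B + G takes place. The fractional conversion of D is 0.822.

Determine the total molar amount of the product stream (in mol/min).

2000 mol/min

D reacted = 0.822 × 481 = 395.4 mol/min; ν_D = −1, so ξ = 395.4/1 = 395.4 mol/min.
Outlet amounts (n = n₀ + ν ξ):
  D: 481 − 1(395.4) = 85.62
  A: 1250 − 1(395.4) = 854.6
  B: 0 + 1(395.4) = 395.4
  G: 0 + 1(395.4) = 395.4
  E: 267 (inert)
Total out = 85.62 + 854.6 + 395.4 + 395.4 + 267 = 1998 mol/min.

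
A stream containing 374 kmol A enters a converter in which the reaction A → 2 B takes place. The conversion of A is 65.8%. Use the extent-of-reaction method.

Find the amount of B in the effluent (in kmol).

492 kmol

A reacted = 0.658 × 374 = 246.1 kmol; ν_A = −1, so ξ = 246.1/1 = 246.1 kmol.
Outlet amounts (n = n₀ + ν ξ):
  A: 374 − 1(246.1) = 127.9
  B: 0 + 2(246.1) = 492.2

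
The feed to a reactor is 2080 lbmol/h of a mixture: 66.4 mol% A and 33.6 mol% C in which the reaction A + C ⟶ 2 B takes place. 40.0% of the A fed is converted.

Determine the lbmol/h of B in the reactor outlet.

1100 lbmol/h

A reacted = 0.4 × 1381 = 552.4 lbmol/h; ν_A = −1, so ξ = 552.4/1 = 552.4 lbmol/h.
Outlet amounts (n = n₀ + ν ξ):
  A: 1381 − 1(552.4) = 828.7
  C: 698.9 − 1(552.4) = 146.4
  B: 0 + 2(552.4) = 1105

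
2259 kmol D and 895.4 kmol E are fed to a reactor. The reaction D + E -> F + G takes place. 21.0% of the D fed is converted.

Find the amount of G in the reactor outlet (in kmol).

474 kmol

D reacted = 0.21 × 2259 = 474.4 kmol; ν_D = −1, so ξ = 474.4/1 = 474.4 kmol.
Outlet amounts (n = n₀ + ν ξ):
  D: 2259 − 1(474.4) = 1785
  E: 895.4 − 1(474.4) = 421
  F: 0 + 1(474.4) = 474.4
  G: 0 + 1(474.4) = 474.4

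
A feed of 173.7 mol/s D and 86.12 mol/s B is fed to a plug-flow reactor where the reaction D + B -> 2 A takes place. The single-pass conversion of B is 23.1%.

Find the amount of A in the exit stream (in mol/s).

39.8 mol/s

B reacted = 0.231 × 86.12 = 19.89 mol/s; ν_B = −1, so ξ = 19.89/1 = 19.89 mol/s.
Outlet amounts (n = n₀ + ν ξ):
  D: 173.7 − 1(19.89) = 153.8
  B: 86.12 − 1(19.89) = 66.23
  A: 0 + 2(19.89) = 39.79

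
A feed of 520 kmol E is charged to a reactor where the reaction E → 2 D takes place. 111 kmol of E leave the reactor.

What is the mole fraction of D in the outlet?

0.881

For E: n = n₀ − 1ξ → 111 = 520 − 1ξ, giving ξ = 409 kmol.
Outlet amounts (n = n₀ + ν ξ):
  E: 520 − 1(409) = 111
  D: 0 + 2(409) = 818
Total out = 929 kmol; y_D = 818 / 929 = 0.8805.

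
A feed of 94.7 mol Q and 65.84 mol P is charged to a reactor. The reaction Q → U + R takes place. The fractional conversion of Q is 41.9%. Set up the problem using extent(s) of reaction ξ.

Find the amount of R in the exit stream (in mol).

39.7 mol

Q reacted = 0.419 × 94.7 = 39.68 mol; ν_Q = −1, so ξ = 39.68/1 = 39.68 mol.
Outlet amounts (n = n₀ + ν ξ):
  Q: 94.7 − 1(39.68) = 55.02
  U: 0 + 1(39.68) = 39.68
  R: 0 + 1(39.68) = 39.68
  P: 65.84 (inert)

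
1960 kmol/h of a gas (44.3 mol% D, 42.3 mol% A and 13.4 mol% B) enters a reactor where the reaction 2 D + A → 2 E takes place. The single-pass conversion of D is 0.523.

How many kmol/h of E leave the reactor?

454 kmol/h

D reacted = 0.523 × 868.3 = 454.1 kmol/h; ν_D = −2, so ξ = 454.1/2 = 227.1 kmol/h.
Outlet amounts (n = n₀ + ν ξ):
  D: 868.3 − 2(227.1) = 414.2
  A: 829.1 − 1(227.1) = 602
  E: 0 + 2(227.1) = 454.1
  B: 262.6 (inert)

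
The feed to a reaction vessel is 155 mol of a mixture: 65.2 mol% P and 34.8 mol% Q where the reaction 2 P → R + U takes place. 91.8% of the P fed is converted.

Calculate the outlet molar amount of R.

46.4 mol

P reacted = 0.918 × 101.1 = 92.77 mol; ν_P = −2, so ξ = 92.77/2 = 46.39 mol.
Outlet amounts (n = n₀ + ν ξ):
  P: 101.1 − 2(46.39) = 8.287
  R: 0 + 1(46.39) = 46.39
  U: 0 + 1(46.39) = 46.39
  Q: 53.94 (inert)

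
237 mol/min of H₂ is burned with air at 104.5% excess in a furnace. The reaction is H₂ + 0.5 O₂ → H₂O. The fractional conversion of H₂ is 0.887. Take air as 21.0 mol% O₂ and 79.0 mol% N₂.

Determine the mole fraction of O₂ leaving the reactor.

0.107

Stoichiometric O₂ = 0.5 × 237 = 118.5 mol/min; O₂ fed = 118.5 × 2.045 = 242.3 mol/min.
N₂ fed = 242.3 × 79/21 = 911.6 mol/min.
Fuel reacted = 0.887 × 237 → ξ = 210.2 mol/min.
Outlet (n = n₀ + ν ξ):
  H₂: 237 − 1(210.2) = 26.78
  O₂: 242.3 − 0.5(210.2) = 137.2
  N₂: 911.6 (inert)
  H₂O: 0 + 1(210.2) = 210.2
Total out = 1286 mol/min; y_O₂ = 137.2 / 1286 = 0.1067.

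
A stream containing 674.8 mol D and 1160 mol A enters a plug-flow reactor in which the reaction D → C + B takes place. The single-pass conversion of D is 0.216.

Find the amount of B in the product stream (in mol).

D reacted = 0.216 × 674.8 = 145.8 mol; ν_D = −1, so ξ = 145.8/1 = 145.8 mol.
Outlet amounts (n = n₀ + ν ξ):
  D: 674.8 − 1(145.8) = 529
  C: 0 + 1(145.8) = 145.8
  B: 0 + 1(145.8) = 145.8
  A: 1160 (inert)

146 mol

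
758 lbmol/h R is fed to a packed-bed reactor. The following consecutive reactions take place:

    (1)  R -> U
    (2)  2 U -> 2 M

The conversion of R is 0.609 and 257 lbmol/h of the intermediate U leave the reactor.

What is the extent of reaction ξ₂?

Conversion of R: R consumed = 1ξ₁ = 0.609 × 758 → ξ₁ = 461.6 lbmol/h.
U balance: n_U = 0 + 1ξ₁ − 2ξ₂ = 257 → ξ₂ = (1·461.6 − 257)/2 = 102.3 lbmol/h.
Outlet amounts (n = n₀ + Σ ν·ξ):
  R: 758 − 1(461.6) = 296.4
  U: 0 + 1(461.6) − 2(102.3) = 257
  M: 0 + 2(102.3) = 204.6

ξ₂ = 102 lbmol/h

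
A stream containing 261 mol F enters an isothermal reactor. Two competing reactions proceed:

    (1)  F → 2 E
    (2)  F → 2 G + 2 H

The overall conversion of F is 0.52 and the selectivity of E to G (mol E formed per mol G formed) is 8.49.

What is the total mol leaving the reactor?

Conversion of F: F consumed = 0.52 × 261 = 135.7 mol = 1ξ₁ + 1ξ₂.
Selectivity: 2ξ₁ / (2ξ₂) = 8.49 → ξ₁ = 8.49 ξ₂.
Substitute: (1·8.49 + 1) ξ₂ = 135.7 → ξ₂ = 14.3 mol, ξ₁ = 121.4 mol.
Outlet amounts (n = n₀ + Σ ν·ξ):
  F: 261 − 1(121.4) − 1(14.3) = 125.3
  E: 0 + 2(121.4) = 242.8
  G: 0 + 2(14.3) = 28.6
  H: 0 + 2(14.3) = 28.6
Total out = 125.3 + 242.8 + 28.6 + 28.6 = 425.3 mol.

425 mol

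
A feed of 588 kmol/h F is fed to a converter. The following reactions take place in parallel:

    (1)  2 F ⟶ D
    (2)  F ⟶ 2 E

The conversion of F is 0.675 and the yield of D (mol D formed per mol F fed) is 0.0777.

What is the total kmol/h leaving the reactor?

Yield of D: 1ξ₁ / 588 = 0.0777 → ξ₁ = 45.69 kmol/h.
Conversion of F: 2ξ₁ + 1ξ₂ = 0.675 × 588 = 396.9 → ξ₂ = 305.5 kmol/h.
Outlet amounts (n = n₀ + Σ ν·ξ):
  F: 588 − 2(45.69) − 1(305.5) = 191.1
  D: 0 + 1(45.69) = 45.69
  E: 0 + 2(305.5) = 611
Total out = 191.1 + 45.69 + 611 = 847.8 kmol/h.

848 kmol/h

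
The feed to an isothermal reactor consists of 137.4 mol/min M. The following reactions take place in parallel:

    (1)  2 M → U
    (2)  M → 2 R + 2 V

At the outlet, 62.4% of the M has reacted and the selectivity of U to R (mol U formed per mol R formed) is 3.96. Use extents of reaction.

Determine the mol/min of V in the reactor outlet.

10.2 mol/min

Conversion of M: M consumed = 0.624 × 137.4 = 85.74 mol/min = 2ξ₁ + 1ξ₂.
Selectivity: 1ξ₁ / (2ξ₂) = 3.96 → ξ₁ = 7.92 ξ₂.
Substitute: (2·7.92 + 1) ξ₂ = 85.74 → ξ₂ = 5.091 mol/min, ξ₁ = 40.32 mol/min.
Outlet amounts (n = n₀ + Σ ν·ξ):
  M: 137.4 − 2(40.32) − 1(5.091) = 51.66
  U: 0 + 1(40.32) = 40.32
  R: 0 + 2(5.091) = 10.18
  V: 0 + 2(5.091) = 10.18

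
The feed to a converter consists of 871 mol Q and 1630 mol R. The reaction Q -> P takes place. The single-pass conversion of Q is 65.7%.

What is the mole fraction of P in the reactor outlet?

0.229

Q reacted = 0.657 × 871 = 572.2 mol; ν_Q = −1, so ξ = 572.2/1 = 572.2 mol.
Outlet amounts (n = n₀ + ν ξ):
  Q: 871 − 1(572.2) = 298.8
  P: 0 + 1(572.2) = 572.2
  R: 1630 (inert)
Total out = 2501 mol; y_P = 572.2 / 2501 = 0.2288.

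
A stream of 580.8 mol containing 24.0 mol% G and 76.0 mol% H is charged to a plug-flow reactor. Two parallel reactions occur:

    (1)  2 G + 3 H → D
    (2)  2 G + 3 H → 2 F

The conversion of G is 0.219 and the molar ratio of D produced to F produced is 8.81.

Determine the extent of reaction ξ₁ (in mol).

Conversion of G: G consumed = 0.219 × 139.4 = 30.53 mol = 2ξ₁ + 2ξ₂.
Selectivity: 1ξ₁ / (2ξ₂) = 8.81 → ξ₁ = 17.62 ξ₂.
Substitute: (2·17.62 + 2) ξ₂ = 30.53 → ξ₂ = 0.8197 mol, ξ₁ = 14.44 mol.
Outlet amounts (n = n₀ + Σ ν·ξ):
  G: 139.4 − 2(14.44) − 2(0.8197) = 108.9
  H: 441.4 − 3(14.44) − 3(0.8197) = 395.6
  D: 0 + 1(14.44) = 14.44
  F: 0 + 2(0.8197) = 1.639

ξ₁ = 14.4 mol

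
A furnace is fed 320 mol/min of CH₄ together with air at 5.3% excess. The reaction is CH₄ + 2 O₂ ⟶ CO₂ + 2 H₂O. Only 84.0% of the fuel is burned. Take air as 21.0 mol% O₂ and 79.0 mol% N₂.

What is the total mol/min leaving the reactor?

3530 mol/min

Stoichiometric O₂ = 2 × 320 = 640 mol/min; O₂ fed = 640 × 1.053 = 673.9 mol/min.
N₂ fed = 673.9 × 79/21 = 2535 mol/min.
Fuel reacted = 0.84 × 320 → ξ = 268.8 mol/min.
Outlet (n = n₀ + ν ξ):
  CH₄: 320 − 1(268.8) = 51.2
  O₂: 673.9 − 2(268.8) = 136.3
  N₂: 2535 (inert)
  CO₂: 0 + 1(268.8) = 268.8
  H₂O: 0 + 2(268.8) = 537.6
Total out = 51.2 + 136.3 + 2535 + 268.8 + 537.6 = 3529 mol/min.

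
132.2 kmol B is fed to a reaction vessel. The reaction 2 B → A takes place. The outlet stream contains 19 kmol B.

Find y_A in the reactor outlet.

For B: n = n₀ − 2ξ → 19 = 132.2 − 2ξ, giving ξ = 56.6 kmol.
Outlet amounts (n = n₀ + ν ξ):
  B: 132.2 − 2(56.6) = 19
  A: 0 + 1(56.6) = 56.6
Total out = 75.6 kmol; y_A = 56.6 / 75.6 = 0.7487.

0.749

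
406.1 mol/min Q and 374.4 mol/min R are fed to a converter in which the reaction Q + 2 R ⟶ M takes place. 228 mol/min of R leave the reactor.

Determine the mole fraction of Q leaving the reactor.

0.525

For R: n = n₀ − 2ξ → 228 = 374.4 − 2ξ, giving ξ = 73.2 mol/min.
Outlet amounts (n = n₀ + ν ξ):
  Q: 406.1 − 1(73.2) = 332.9
  R: 374.4 − 2(73.2) = 228
  M: 0 + 1(73.2) = 73.2
Total out = 634.1 mol/min; y_Q = 332.9 / 634.1 = 0.525.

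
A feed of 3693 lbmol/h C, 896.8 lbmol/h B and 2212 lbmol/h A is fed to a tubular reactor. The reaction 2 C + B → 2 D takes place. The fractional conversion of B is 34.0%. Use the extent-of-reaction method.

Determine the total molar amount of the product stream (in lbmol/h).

B reacted = 0.34 × 896.8 = 304.9 lbmol/h; ν_B = −1, so ξ = 304.9/1 = 304.9 lbmol/h.
Outlet amounts (n = n₀ + ν ξ):
  C: 3693 − 2(304.9) = 3083
  B: 896.8 − 1(304.9) = 591.9
  D: 0 + 2(304.9) = 609.8
  A: 2212 (inert)
Total out = 3083 + 591.9 + 609.8 + 2212 = 6497 lbmol/h.

6500 lbmol/h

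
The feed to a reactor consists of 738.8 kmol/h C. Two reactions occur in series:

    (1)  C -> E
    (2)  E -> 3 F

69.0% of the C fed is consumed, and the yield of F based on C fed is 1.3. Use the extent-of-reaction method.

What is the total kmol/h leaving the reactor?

1380 kmol/h

Conversion of C: C consumed = 1ξ₁ = 0.69 × 738.8 → ξ₁ = 509.8 kmol/h.
Yield of F: 3ξ₂ / 738.8 = 1.3 → ξ₂ = 320.1 kmol/h.
Outlet amounts (n = n₀ + Σ ν·ξ):
  C: 738.8 − 1(509.8) = 229
  E: 0 + 1(509.8) − 1(320.1) = 189.6
  F: 0 + 3(320.1) = 960.4
Total out = 229 + 189.6 + 960.4 = 1379 kmol/h.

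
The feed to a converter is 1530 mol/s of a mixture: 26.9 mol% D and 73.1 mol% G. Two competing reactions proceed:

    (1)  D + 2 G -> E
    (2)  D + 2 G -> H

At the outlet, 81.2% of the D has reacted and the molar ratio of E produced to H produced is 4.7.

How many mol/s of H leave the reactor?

58.6 mol/s

Conversion of D: D consumed = 0.812 × 411.6 = 334.2 mol/s = 1ξ₁ + 1ξ₂.
Selectivity: 1ξ₁ / (1ξ₂) = 4.7 → ξ₁ = 4.7 ξ₂.
Substitute: (1·4.7 + 1) ξ₂ = 334.2 → ξ₂ = 58.63 mol/s, ξ₁ = 275.6 mol/s.
Outlet amounts (n = n₀ + Σ ν·ξ):
  D: 411.6 − 1(275.6) − 1(58.63) = 77.38
  G: 1118 − 2(275.6) − 2(58.63) = 450
  E: 0 + 1(275.6) = 275.6
  H: 0 + 1(58.63) = 58.63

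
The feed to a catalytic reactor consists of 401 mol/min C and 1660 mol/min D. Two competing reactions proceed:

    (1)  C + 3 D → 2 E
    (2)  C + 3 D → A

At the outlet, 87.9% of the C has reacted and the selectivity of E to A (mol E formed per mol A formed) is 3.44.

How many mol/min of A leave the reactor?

130 mol/min

Conversion of C: C consumed = 0.879 × 401 = 352.5 mol/min = 1ξ₁ + 1ξ₂.
Selectivity: 2ξ₁ / (1ξ₂) = 3.44 → ξ₁ = 1.72 ξ₂.
Substitute: (1·1.72 + 1) ξ₂ = 352.5 → ξ₂ = 129.6 mol/min, ξ₁ = 222.9 mol/min.
Outlet amounts (n = n₀ + Σ ν·ξ):
  C: 401 − 1(222.9) − 1(129.6) = 48.52
  D: 1660 − 3(222.9) − 3(129.6) = 602.6
  E: 0 + 2(222.9) = 445.8
  A: 0 + 1(129.6) = 129.6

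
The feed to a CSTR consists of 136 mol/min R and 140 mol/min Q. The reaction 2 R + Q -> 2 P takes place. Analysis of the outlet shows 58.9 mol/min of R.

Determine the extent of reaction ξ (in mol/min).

ξ = 38.5 mol/min

For R: n = n₀ − 2ξ → 58.9 = 136 − 2ξ, giving ξ = 38.55 mol/min.
Outlet amounts (n = n₀ + ν ξ):
  R: 136 − 2(38.55) = 58.9
  Q: 140 − 1(38.55) = 101.5
  P: 0 + 2(38.55) = 77.1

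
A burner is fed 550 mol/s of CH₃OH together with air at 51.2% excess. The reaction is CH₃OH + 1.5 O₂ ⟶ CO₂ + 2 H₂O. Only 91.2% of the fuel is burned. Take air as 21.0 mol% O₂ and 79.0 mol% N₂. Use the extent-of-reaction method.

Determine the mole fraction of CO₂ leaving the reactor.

Stoichiometric O₂ = 1.5 × 550 = 825 mol/s; O₂ fed = 825 × 1.512 = 1247 mol/s.
N₂ fed = 1247 × 79/21 = 4693 mol/s.
Fuel reacted = 0.912 × 550 → ξ = 501.6 mol/s.
Outlet (n = n₀ + ν ξ):
  CH₃OH: 550 − 1(501.6) = 48.4
  O₂: 1247 − 1.5(501.6) = 495
  N₂: 4693 (inert)
  CO₂: 0 + 1(501.6) = 501.6
  H₂O: 0 + 2(501.6) = 1003
Total out = 6741 mol/s; y_CO₂ = 501.6 / 6741 = 0.07441.

0.0744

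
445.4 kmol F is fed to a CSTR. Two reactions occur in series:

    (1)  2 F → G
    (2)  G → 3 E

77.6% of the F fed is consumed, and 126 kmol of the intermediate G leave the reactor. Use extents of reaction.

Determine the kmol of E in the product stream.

Conversion of F: F consumed = 2ξ₁ = 0.776 × 445.4 → ξ₁ = 172.8 kmol.
G balance: n_G = 0 + 1ξ₁ − 1ξ₂ = 126 → ξ₂ = (1·172.8 − 126)/1 = 46.82 kmol.
Outlet amounts (n = n₀ + Σ ν·ξ):
  F: 445.4 − 2(172.8) = 99.77
  G: 0 + 1(172.8) − 1(46.82) = 126
  E: 0 + 3(46.82) = 140.4

140 kmol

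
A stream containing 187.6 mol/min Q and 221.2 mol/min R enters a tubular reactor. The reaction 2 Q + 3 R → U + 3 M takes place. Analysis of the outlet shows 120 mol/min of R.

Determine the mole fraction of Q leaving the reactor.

0.32

For R: n = n₀ − 3ξ → 120 = 221.2 − 3ξ, giving ξ = 33.73 mol/min.
Outlet amounts (n = n₀ + ν ξ):
  Q: 187.6 − 2(33.73) = 120.1
  R: 221.2 − 3(33.73) = 120
  U: 0 + 1(33.73) = 33.73
  M: 0 + 3(33.73) = 101.2
Total out = 375.1 mol/min; y_Q = 120.1 / 375.1 = 0.3203.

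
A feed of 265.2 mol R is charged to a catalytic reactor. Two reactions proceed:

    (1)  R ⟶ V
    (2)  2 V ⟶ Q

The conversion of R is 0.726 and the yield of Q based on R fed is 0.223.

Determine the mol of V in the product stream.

Conversion of R: R consumed = 1ξ₁ = 0.726 × 265.2 → ξ₁ = 192.5 mol.
Yield of Q: 1ξ₂ / 265.2 = 0.223 → ξ₂ = 59.14 mol.
Outlet amounts (n = n₀ + Σ ν·ξ):
  R: 265.2 − 1(192.5) = 72.66
  V: 0 + 1(192.5) − 2(59.14) = 74.26
  Q: 0 + 1(59.14) = 59.14

74.3 mol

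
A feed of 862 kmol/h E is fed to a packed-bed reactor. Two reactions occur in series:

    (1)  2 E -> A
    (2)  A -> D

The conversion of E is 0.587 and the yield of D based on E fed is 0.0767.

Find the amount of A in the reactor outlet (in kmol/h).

187 kmol/h

Conversion of E: E consumed = 2ξ₁ = 0.587 × 862 → ξ₁ = 253 kmol/h.
Yield of D: 1ξ₂ / 862 = 0.0767 → ξ₂ = 66.12 kmol/h.
Outlet amounts (n = n₀ + Σ ν·ξ):
  E: 862 − 2(253) = 356
  A: 0 + 1(253) − 1(66.12) = 186.9
  D: 0 + 1(66.12) = 66.12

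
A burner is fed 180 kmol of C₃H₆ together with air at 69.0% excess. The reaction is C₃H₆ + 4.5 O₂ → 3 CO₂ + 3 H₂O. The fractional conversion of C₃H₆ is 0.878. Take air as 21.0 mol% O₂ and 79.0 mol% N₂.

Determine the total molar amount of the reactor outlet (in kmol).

Stoichiometric O₂ = 4.5 × 180 = 810 kmol; O₂ fed = 810 × 1.690 = 1369 kmol.
N₂ fed = 1369 × 79/21 = 5150 kmol.
Fuel reacted = 0.878 × 180 → ξ = 158 kmol.
Outlet (n = n₀ + ν ξ):
  C₃H₆: 180 − 1(158) = 21.96
  O₂: 1369 − 4.5(158) = 657.7
  N₂: 5150 (inert)
  CO₂: 0 + 3(158) = 474.1
  H₂O: 0 + 3(158) = 474.1
Total out = 21.96 + 657.7 + 5150 + 474.1 + 474.1 = 6778 kmol.

6780 kmol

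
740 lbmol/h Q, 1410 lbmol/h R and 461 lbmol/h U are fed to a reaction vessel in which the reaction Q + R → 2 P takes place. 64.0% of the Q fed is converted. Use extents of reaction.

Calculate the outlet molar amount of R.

Q reacted = 0.64 × 740 = 473.6 lbmol/h; ν_Q = −1, so ξ = 473.6/1 = 473.6 lbmol/h.
Outlet amounts (n = n₀ + ν ξ):
  Q: 740 − 1(473.6) = 266.4
  R: 1410 − 1(473.6) = 936.4
  P: 0 + 2(473.6) = 947.2
  U: 461 (inert)

936 lbmol/h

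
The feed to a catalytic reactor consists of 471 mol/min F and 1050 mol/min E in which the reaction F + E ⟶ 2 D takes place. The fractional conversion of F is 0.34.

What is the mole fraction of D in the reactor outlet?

0.211

F reacted = 0.34 × 471 = 160.1 mol/min; ν_F = −1, so ξ = 160.1/1 = 160.1 mol/min.
Outlet amounts (n = n₀ + ν ξ):
  F: 471 − 1(160.1) = 310.9
  E: 1050 − 1(160.1) = 889.9
  D: 0 + 2(160.1) = 320.3
Total out = 1521 mol/min; y_D = 320.3 / 1521 = 0.2106.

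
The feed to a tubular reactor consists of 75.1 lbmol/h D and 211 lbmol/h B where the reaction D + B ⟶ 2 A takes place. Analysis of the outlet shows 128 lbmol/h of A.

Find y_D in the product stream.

0.0388

For A: n = n₀ + 2ξ → 128 = 0 + 2ξ, giving ξ = 64 lbmol/h.
Outlet amounts (n = n₀ + ν ξ):
  D: 75.1 − 1(64) = 11.1
  B: 211 − 1(64) = 147
  A: 0 + 2(64) = 128
Total out = 286.1 lbmol/h; y_D = 11.1 / 286.1 = 0.0388.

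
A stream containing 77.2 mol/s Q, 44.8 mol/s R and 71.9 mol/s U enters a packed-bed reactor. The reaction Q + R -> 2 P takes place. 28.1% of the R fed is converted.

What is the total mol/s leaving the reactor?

R reacted = 0.281 × 44.8 = 12.59 mol/s; ν_R = −1, so ξ = 12.59/1 = 12.59 mol/s.
Outlet amounts (n = n₀ + ν ξ):
  Q: 77.2 − 1(12.59) = 64.61
  R: 44.8 − 1(12.59) = 32.21
  P: 0 + 2(12.59) = 25.18
  U: 71.9 (inert)
Total out = 64.61 + 32.21 + 25.18 + 71.9 = 193.9 mol/s.

194 mol/s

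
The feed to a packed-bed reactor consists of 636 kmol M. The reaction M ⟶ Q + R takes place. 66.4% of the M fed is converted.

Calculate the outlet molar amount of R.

M reacted = 0.664 × 636 = 422.3 kmol; ν_M = −1, so ξ = 422.3/1 = 422.3 kmol.
Outlet amounts (n = n₀ + ν ξ):
  M: 636 − 1(422.3) = 213.7
  Q: 0 + 1(422.3) = 422.3
  R: 0 + 1(422.3) = 422.3

422 kmol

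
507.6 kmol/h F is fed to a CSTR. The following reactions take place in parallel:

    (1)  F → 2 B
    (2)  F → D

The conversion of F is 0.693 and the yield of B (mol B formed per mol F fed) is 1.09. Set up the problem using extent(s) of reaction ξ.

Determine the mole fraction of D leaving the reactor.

0.0958

Yield of B: 2ξ₁ / 507.6 = 1.09 → ξ₁ = 276.6 kmol/h.
Conversion of F: 1ξ₁ + 1ξ₂ = 0.693 × 507.6 = 351.8 → ξ₂ = 75.12 kmol/h.
Outlet amounts (n = n₀ + Σ ν·ξ):
  F: 507.6 − 1(276.6) − 1(75.12) = 155.8
  B: 0 + 2(276.6) = 553.3
  D: 0 + 1(75.12) = 75.12
Total out = 784.2 kmol/h; y_D = 75.12 / 784.2 = 0.09579.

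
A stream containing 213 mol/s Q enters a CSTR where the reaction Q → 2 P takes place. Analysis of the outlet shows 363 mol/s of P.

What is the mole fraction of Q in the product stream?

0.0798

For P: n = n₀ + 2ξ → 363 = 0 + 2ξ, giving ξ = 181.5 mol/s.
Outlet amounts (n = n₀ + ν ξ):
  Q: 213 − 1(181.5) = 31.5
  P: 0 + 2(181.5) = 363
Total out = 394.5 mol/s; y_Q = 31.5 / 394.5 = 0.07985.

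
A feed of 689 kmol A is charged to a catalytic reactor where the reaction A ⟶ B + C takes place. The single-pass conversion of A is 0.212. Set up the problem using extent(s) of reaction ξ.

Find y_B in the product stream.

A reacted = 0.212 × 689 = 146.1 kmol; ν_A = −1, so ξ = 146.1/1 = 146.1 kmol.
Outlet amounts (n = n₀ + ν ξ):
  A: 689 − 1(146.1) = 542.9
  B: 0 + 1(146.1) = 146.1
  C: 0 + 1(146.1) = 146.1
Total out = 835.1 kmol; y_B = 146.1 / 835.1 = 0.1749.

0.175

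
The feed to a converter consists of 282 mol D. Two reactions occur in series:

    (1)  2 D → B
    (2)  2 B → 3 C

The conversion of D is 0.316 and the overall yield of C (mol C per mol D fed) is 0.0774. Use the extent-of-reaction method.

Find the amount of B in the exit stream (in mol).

30 mol

Conversion of D: D consumed = 2ξ₁ = 0.316 × 282 → ξ₁ = 44.56 mol.
Yield of C: 3ξ₂ / 282 = 0.0774 → ξ₂ = 7.276 mol.
Outlet amounts (n = n₀ + Σ ν·ξ):
  D: 282 − 2(44.56) = 192.9
  B: 0 + 1(44.56) − 2(7.276) = 30
  C: 0 + 3(7.276) = 21.83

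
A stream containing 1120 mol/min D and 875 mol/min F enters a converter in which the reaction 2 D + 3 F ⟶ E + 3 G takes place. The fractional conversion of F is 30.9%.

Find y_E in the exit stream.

F reacted = 0.309 × 875 = 270.4 mol/min; ν_F = −3, so ξ = 270.4/3 = 90.12 mol/min.
Outlet amounts (n = n₀ + ν ξ):
  D: 1120 − 2(90.12) = 939.8
  F: 875 − 3(90.12) = 604.6
  E: 0 + 1(90.12) = 90.12
  G: 0 + 3(90.12) = 270.4
Total out = 1905 mol/min; y_E = 90.12 / 1905 = 0.04731.

0.0473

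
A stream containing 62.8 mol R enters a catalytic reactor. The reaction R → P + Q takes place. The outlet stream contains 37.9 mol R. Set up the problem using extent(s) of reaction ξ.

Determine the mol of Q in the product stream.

24.9 mol

For R: n = n₀ − 1ξ → 37.9 = 62.8 − 1ξ, giving ξ = 24.9 mol.
Outlet amounts (n = n₀ + ν ξ):
  R: 62.8 − 1(24.9) = 37.9
  P: 0 + 1(24.9) = 24.9
  Q: 0 + 1(24.9) = 24.9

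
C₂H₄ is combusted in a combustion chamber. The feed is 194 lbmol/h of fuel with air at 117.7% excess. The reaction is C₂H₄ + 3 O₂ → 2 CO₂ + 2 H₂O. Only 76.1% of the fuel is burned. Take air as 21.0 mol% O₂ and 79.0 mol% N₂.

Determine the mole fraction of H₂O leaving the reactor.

0.0474

Stoichiometric O₂ = 3 × 194 = 582 lbmol/h; O₂ fed = 582 × 2.177 = 1267 lbmol/h.
N₂ fed = 1267 × 79/21 = 4766 lbmol/h.
Fuel reacted = 0.761 × 194 → ξ = 147.6 lbmol/h.
Outlet (n = n₀ + ν ξ):
  C₂H₄: 194 − 1(147.6) = 46.37
  O₂: 1267 − 3(147.6) = 824.1
  N₂: 4766 (inert)
  CO₂: 0 + 2(147.6) = 295.3
  H₂O: 0 + 2(147.6) = 295.3
Total out = 6227 lbmol/h; y_H₂O = 295.3 / 6227 = 0.04741.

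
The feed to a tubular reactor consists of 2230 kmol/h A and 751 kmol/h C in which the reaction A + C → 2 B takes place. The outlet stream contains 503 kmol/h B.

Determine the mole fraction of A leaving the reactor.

0.664

For B: n = n₀ + 2ξ → 503 = 0 + 2ξ, giving ξ = 251.5 kmol/h.
Outlet amounts (n = n₀ + ν ξ):
  A: 2230 − 1(251.5) = 1978
  C: 751 − 1(251.5) = 499.5
  B: 0 + 2(251.5) = 503
Total out = 2981 kmol/h; y_A = 1978 / 2981 = 0.6637.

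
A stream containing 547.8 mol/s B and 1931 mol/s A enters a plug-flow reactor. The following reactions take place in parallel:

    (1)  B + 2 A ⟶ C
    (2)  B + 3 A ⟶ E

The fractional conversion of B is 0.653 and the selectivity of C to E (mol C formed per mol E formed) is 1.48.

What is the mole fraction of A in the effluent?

0.662

Conversion of B: B consumed = 0.653 × 547.8 = 357.7 mol/s = 1ξ₁ + 1ξ₂.
Selectivity: 1ξ₁ / (1ξ₂) = 1.48 → ξ₁ = 1.48 ξ₂.
Substitute: (1·1.48 + 1) ξ₂ = 357.7 → ξ₂ = 144.2 mol/s, ξ₁ = 213.5 mol/s.
Outlet amounts (n = n₀ + Σ ν·ξ):
  B: 547.8 − 1(213.5) − 1(144.2) = 190.1
  A: 1931 − 2(213.5) − 3(144.2) = 1071
  C: 0 + 1(213.5) = 213.5
  E: 0 + 1(144.2) = 144.2
Total out = 1619 mol/s; y_A = 1071 / 1619 = 0.6617.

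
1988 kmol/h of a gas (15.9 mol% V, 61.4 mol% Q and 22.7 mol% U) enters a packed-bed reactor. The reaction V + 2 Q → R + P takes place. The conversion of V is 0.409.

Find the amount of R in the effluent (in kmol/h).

V reacted = 0.409 × 316.1 = 129.3 kmol/h; ν_V = −1, so ξ = 129.3/1 = 129.3 kmol/h.
Outlet amounts (n = n₀ + ν ξ):
  V: 316.1 − 1(129.3) = 186.8
  Q: 1221 − 2(129.3) = 962.1
  R: 0 + 1(129.3) = 129.3
  P: 0 + 1(129.3) = 129.3
  U: 451.3 (inert)

129 kmol/h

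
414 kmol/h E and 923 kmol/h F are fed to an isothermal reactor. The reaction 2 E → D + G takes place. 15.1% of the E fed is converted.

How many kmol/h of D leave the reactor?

31.3 kmol/h

E reacted = 0.151 × 414 = 62.51 kmol/h; ν_E = −2, so ξ = 62.51/2 = 31.26 kmol/h.
Outlet amounts (n = n₀ + ν ξ):
  E: 414 − 2(31.26) = 351.5
  D: 0 + 1(31.26) = 31.26
  G: 0 + 1(31.26) = 31.26
  F: 923 (inert)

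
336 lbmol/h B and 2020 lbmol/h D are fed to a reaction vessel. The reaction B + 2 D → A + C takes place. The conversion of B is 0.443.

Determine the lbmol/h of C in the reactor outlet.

B reacted = 0.443 × 336 = 148.8 lbmol/h; ν_B = −1, so ξ = 148.8/1 = 148.8 lbmol/h.
Outlet amounts (n = n₀ + ν ξ):
  B: 336 − 1(148.8) = 187.2
  D: 2020 − 2(148.8) = 1722
  A: 0 + 1(148.8) = 148.8
  C: 0 + 1(148.8) = 148.8

149 lbmol/h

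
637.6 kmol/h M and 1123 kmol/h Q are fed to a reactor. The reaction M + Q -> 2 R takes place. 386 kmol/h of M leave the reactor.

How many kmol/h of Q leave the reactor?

For M: n = n₀ − 1ξ → 386 = 637.6 − 1ξ, giving ξ = 251.6 kmol/h.
Outlet amounts (n = n₀ + ν ξ):
  M: 637.6 − 1(251.6) = 386
  Q: 1123 − 1(251.6) = 871.4
  R: 0 + 2(251.6) = 503.2

871 kmol/h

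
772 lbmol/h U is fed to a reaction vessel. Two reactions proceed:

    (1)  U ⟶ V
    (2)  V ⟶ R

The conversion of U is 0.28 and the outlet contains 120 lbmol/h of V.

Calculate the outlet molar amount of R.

Conversion of U: U consumed = 1ξ₁ = 0.28 × 772 → ξ₁ = 216.2 lbmol/h.
V balance: n_V = 0 + 1ξ₁ − 1ξ₂ = 120 → ξ₂ = (1·216.2 − 120)/1 = 96.16 lbmol/h.
Outlet amounts (n = n₀ + Σ ν·ξ):
  U: 772 − 1(216.2) = 555.8
  V: 0 + 1(216.2) − 1(96.16) = 120
  R: 0 + 1(96.16) = 96.16

96.2 lbmol/h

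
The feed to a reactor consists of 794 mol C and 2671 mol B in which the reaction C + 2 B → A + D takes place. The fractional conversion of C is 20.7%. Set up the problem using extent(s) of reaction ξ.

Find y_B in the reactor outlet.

C reacted = 0.207 × 794 = 164.4 mol; ν_C = −1, so ξ = 164.4/1 = 164.4 mol.
Outlet amounts (n = n₀ + ν ξ):
  C: 794 − 1(164.4) = 629.6
  B: 2671 − 2(164.4) = 2342
  A: 0 + 1(164.4) = 164.4
  D: 0 + 1(164.4) = 164.4
Total out = 3301 mol; y_B = 2342 / 3301 = 0.7096.

0.71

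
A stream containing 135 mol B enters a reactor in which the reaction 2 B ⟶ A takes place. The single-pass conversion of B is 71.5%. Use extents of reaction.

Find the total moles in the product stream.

B reacted = 0.715 × 135 = 96.52 mol; ν_B = −2, so ξ = 96.52/2 = 48.26 mol.
Outlet amounts (n = n₀ + ν ξ):
  B: 135 − 2(48.26) = 38.48
  A: 0 + 1(48.26) = 48.26
Total out = 38.48 + 48.26 = 86.74 mol.

86.7 mol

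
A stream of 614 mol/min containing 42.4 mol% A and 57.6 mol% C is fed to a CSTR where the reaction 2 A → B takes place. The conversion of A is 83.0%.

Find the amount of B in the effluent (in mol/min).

A reacted = 0.83 × 260.3 = 216.1 mol/min; ν_A = −2, so ξ = 216.1/2 = 108 mol/min.
Outlet amounts (n = n₀ + ν ξ):
  A: 260.3 − 2(108) = 44.26
  B: 0 + 1(108) = 108
  C: 353.7 (inert)

108 mol/min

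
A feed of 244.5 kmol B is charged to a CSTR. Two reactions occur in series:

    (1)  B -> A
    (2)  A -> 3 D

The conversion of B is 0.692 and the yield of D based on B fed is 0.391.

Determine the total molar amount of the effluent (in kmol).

Conversion of B: B consumed = 1ξ₁ = 0.692 × 244.5 → ξ₁ = 169.2 kmol.
Yield of D: 3ξ₂ / 244.5 = 0.391 → ξ₂ = 31.87 kmol.
Outlet amounts (n = n₀ + Σ ν·ξ):
  B: 244.5 − 1(169.2) = 75.31
  A: 0 + 1(169.2) − 1(31.87) = 137.3
  D: 0 + 3(31.87) = 95.6
Total out = 75.31 + 137.3 + 95.6 = 308.2 kmol.

308 kmol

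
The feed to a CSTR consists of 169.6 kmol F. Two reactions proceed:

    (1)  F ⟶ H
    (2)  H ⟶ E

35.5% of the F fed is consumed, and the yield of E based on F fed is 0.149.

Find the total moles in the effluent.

Conversion of F: F consumed = 1ξ₁ = 0.355 × 169.6 → ξ₁ = 60.21 kmol.
Yield of E: 1ξ₂ / 169.6 = 0.149 → ξ₂ = 25.27 kmol.
Outlet amounts (n = n₀ + Σ ν·ξ):
  F: 169.6 − 1(60.21) = 109.4
  H: 0 + 1(60.21) − 1(25.27) = 34.94
  E: 0 + 1(25.27) = 25.27
Total out = 109.4 + 34.94 + 25.27 = 169.6 kmol.

170 kmol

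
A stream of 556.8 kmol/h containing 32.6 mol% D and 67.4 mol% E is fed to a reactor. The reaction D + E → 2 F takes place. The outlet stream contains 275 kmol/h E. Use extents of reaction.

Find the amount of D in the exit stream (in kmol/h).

For E: n = n₀ − 1ξ → 275 = 375.3 − 1ξ, giving ξ = 100.3 kmol/h.
Outlet amounts (n = n₀ + ν ξ):
  D: 181.5 − 1(100.3) = 81.23
  E: 375.3 − 1(100.3) = 275
  F: 0 + 2(100.3) = 200.6

81.2 kmol/h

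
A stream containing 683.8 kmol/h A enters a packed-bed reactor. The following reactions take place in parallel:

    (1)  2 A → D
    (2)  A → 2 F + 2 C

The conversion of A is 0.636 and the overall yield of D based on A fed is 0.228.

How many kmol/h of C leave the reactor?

Yield of D: 1ξ₁ / 683.8 = 0.228 → ξ₁ = 155.9 kmol/h.
Conversion of A: 2ξ₁ + 1ξ₂ = 0.636 × 683.8 = 434.9 → ξ₂ = 123.1 kmol/h.
Outlet amounts (n = n₀ + Σ ν·ξ):
  A: 683.8 − 2(155.9) − 1(123.1) = 248.9
  D: 0 + 1(155.9) = 155.9
  F: 0 + 2(123.1) = 246.2
  C: 0 + 2(123.1) = 246.2

246 kmol/h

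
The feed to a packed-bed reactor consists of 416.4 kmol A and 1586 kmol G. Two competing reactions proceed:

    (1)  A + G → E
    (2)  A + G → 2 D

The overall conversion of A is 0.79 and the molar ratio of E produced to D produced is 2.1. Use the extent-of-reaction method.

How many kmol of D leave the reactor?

Conversion of A: A consumed = 0.79 × 416.4 = 329 kmol = 1ξ₁ + 1ξ₂.
Selectivity: 1ξ₁ / (2ξ₂) = 2.1 → ξ₁ = 4.2 ξ₂.
Substitute: (1·4.2 + 1) ξ₂ = 329 → ξ₂ = 63.26 kmol, ξ₁ = 265.7 kmol.
Outlet amounts (n = n₀ + Σ ν·ξ):
  A: 416.4 − 1(265.7) − 1(63.26) = 87.44
  G: 1586 − 1(265.7) − 1(63.26) = 1257
  E: 0 + 1(265.7) = 265.7
  D: 0 + 2(63.26) = 126.5

127 kmol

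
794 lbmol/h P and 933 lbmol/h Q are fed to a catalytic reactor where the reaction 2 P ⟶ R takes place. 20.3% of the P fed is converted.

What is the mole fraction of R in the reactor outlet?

0.0489

P reacted = 0.203 × 794 = 161.2 lbmol/h; ν_P = −2, so ξ = 161.2/2 = 80.59 lbmol/h.
Outlet amounts (n = n₀ + ν ξ):
  P: 794 − 2(80.59) = 632.8
  R: 0 + 1(80.59) = 80.59
  Q: 933 (inert)
Total out = 1646 lbmol/h; y_R = 80.59 / 1646 = 0.04895.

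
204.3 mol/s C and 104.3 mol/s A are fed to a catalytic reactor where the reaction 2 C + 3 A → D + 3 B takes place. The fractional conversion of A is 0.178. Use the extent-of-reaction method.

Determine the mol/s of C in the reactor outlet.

192 mol/s

A reacted = 0.178 × 104.3 = 18.57 mol/s; ν_A = −3, so ξ = 18.57/3 = 6.188 mol/s.
Outlet amounts (n = n₀ + ν ξ):
  C: 204.3 − 2(6.188) = 191.9
  A: 104.3 − 3(6.188) = 85.73
  D: 0 + 1(6.188) = 6.188
  B: 0 + 3(6.188) = 18.57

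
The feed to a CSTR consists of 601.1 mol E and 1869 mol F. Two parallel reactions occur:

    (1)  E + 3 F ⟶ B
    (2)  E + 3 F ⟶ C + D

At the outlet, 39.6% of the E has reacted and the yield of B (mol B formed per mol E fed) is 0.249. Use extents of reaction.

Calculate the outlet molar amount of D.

Yield of B: 1ξ₁ / 601.1 = 0.249 → ξ₁ = 149.7 mol.
Conversion of E: 1ξ₁ + 1ξ₂ = 0.396 × 601.1 = 238 → ξ₂ = 88.36 mol.
Outlet amounts (n = n₀ + Σ ν·ξ):
  E: 601.1 − 1(149.7) − 1(88.36) = 363.1
  F: 1869 − 3(149.7) − 3(88.36) = 1155
  B: 0 + 1(149.7) = 149.7
  C: 0 + 1(88.36) = 88.36
  D: 0 + 1(88.36) = 88.36

88.4 mol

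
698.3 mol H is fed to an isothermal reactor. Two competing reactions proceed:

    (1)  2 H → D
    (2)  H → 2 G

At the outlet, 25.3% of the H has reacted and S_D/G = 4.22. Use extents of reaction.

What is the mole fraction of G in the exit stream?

Conversion of H: H consumed = 0.253 × 698.3 = 176.7 mol = 2ξ₁ + 1ξ₂.
Selectivity: 1ξ₁ / (2ξ₂) = 4.22 → ξ₁ = 8.44 ξ₂.
Substitute: (2·8.44 + 1) ξ₂ = 176.7 → ξ₂ = 9.881 mol, ξ₁ = 83.39 mol.
Outlet amounts (n = n₀ + Σ ν·ξ):
  H: 698.3 − 2(83.39) − 1(9.881) = 521.6
  D: 0 + 1(83.39) = 83.39
  G: 0 + 2(9.881) = 19.76
Total out = 624.8 mol; y_G = 19.76 / 624.8 = 0.03163.

0.0316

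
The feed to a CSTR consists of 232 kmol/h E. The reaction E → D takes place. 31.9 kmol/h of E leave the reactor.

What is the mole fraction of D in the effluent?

For E: n = n₀ − 1ξ → 31.9 = 232 − 1ξ, giving ξ = 200.1 kmol/h.
Outlet amounts (n = n₀ + ν ξ):
  E: 232 − 1(200.1) = 31.9
  D: 0 + 1(200.1) = 200.1
Total out = 232 kmol/h; y_D = 200.1 / 232 = 0.8625.

0.862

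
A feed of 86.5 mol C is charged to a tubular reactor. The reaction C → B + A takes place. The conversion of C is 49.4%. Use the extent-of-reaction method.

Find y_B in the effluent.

C reacted = 0.494 × 86.5 = 42.73 mol; ν_C = −1, so ξ = 42.73/1 = 42.73 mol.
Outlet amounts (n = n₀ + ν ξ):
  C: 86.5 − 1(42.73) = 43.77
  B: 0 + 1(42.73) = 42.73
  A: 0 + 1(42.73) = 42.73
Total out = 129.2 mol; y_B = 42.73 / 129.2 = 0.3307.

0.331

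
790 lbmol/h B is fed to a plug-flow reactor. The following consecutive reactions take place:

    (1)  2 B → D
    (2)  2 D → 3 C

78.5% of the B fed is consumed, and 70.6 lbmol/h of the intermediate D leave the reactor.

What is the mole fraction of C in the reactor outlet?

Conversion of B: B consumed = 2ξ₁ = 0.785 × 790 → ξ₁ = 310.1 lbmol/h.
D balance: n_D = 0 + 1ξ₁ − 2ξ₂ = 70.6 → ξ₂ = (1·310.1 − 70.6)/2 = 119.7 lbmol/h.
Outlet amounts (n = n₀ + Σ ν·ξ):
  B: 790 − 2(310.1) = 169.9
  D: 0 + 1(310.1) − 2(119.7) = 70.6
  C: 0 + 3(119.7) = 359.2
Total out = 599.7 lbmol/h; y_C = 359.2 / 599.7 = 0.599.

0.599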